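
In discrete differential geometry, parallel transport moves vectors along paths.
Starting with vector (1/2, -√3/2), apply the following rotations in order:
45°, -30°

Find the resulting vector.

Total rotation: 45° + (-30°) = 15°. Final vector: (0.7071, -0.7071)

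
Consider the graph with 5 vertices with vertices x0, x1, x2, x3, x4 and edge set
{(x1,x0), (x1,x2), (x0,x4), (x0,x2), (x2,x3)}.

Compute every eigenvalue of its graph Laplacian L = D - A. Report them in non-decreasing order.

Degrees: deg(x0) = 3, deg(x1) = 2, deg(x2) = 3, deg(x3) = 1, deg(x4) = 1.
L = D − A with rows/columns ordered (x0, x1, x2, x3, x4):
  [ 3, -1, -1,  0, -1]
  [-1,  2, -1,  0,  0]
  [-1, -1,  3, -1,  0]
  [ 0,  0, -1,  1,  0]
  [-1,  0,  0,  0,  1]
Characteristic polynomial: det(λI − L) = λ(λ² − 5λ + 3)(λ² − 5λ + 5).
Roots: λ = 0; (λ² − 5λ + 3) = 0 ⇒ λ = (5 ± √13)/2 ≈ 0.6972, 4.3028; (λ² − 5λ + 5) = 0 ⇒ λ = (5 ± √5)/2 ≈ 1.382, 3.618.
(Check: the roots sum (with multiplicity) to 10, matching trace L = Σdeg = 2·5 = 10.)
Laplacian eigenvalues (increasing order): [0.0, 0.6972, 1.382, 3.618, 4.3028]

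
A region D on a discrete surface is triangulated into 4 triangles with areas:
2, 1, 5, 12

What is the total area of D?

2 + 1 + 5 + 12 = 20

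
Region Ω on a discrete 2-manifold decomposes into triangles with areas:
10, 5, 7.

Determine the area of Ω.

10 + 5 + 7 = 22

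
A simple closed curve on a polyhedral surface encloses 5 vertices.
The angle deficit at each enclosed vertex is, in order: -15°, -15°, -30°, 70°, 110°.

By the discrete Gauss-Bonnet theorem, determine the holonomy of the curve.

Holonomy = total enclosed curvature = (-15°) + (-15°) + (-30°) + 70° + 110° = 120°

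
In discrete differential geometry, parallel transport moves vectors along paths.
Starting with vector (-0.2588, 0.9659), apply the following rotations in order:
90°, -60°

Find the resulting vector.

Total rotation: 90° + (-60°) = 30°. Final vector: (-0.7071, 0.7071)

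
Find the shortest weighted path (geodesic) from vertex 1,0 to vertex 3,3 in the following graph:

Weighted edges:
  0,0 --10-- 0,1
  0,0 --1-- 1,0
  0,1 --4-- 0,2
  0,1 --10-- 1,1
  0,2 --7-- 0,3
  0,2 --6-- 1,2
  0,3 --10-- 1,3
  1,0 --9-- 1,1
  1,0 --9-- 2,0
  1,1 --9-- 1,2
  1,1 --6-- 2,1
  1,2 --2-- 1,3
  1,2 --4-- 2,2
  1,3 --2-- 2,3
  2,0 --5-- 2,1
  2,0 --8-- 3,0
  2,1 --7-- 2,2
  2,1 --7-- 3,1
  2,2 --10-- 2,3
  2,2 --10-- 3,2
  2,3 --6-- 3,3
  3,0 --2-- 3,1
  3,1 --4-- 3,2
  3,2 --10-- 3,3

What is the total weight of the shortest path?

Shortest path: 1,0 → 1,1 → 1,2 → 1,3 → 2,3 → 3,3, total weight = 28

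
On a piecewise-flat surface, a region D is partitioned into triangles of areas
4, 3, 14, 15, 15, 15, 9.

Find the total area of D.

4 + 3 + 14 + 15 + 15 + 15 + 9 = 75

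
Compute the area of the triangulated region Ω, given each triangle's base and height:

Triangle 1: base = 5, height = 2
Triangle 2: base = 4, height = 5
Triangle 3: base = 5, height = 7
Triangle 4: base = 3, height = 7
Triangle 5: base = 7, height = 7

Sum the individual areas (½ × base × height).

(1/2)×5×2 + (1/2)×4×5 + (1/2)×5×7 + (1/2)×3×7 + (1/2)×7×7 = 67.5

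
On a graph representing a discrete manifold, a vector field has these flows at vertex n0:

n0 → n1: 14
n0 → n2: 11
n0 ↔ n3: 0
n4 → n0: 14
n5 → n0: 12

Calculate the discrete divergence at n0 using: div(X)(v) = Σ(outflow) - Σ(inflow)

Divergence = sum of outgoing flows = 14 + 11 + 0 + (-14) + (-12) = -1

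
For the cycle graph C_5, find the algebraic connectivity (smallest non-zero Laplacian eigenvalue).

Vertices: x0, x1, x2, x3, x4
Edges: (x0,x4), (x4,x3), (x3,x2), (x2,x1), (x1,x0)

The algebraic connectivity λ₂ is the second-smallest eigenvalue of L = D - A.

The cycle graph C_n has Laplacian eigenvalues λ_k = 2 − 2cos(2πk/n), k = 0, 1, …, n−1. Here n = 5:
k=0: 2 − 2cos(0) = 0.0; k=1: 2 − 2cos(2π/5) = 1.382; k=2: 2 − 2cos(4π/5) = 3.618; k=3: 2 − 2cos(6π/5) = 3.618; k=4: 2 − 2cos(8π/5) = 1.382.
Laplacian eigenvalues: [0.0, 1.382, 1.382, 3.618, 3.618]. Algebraic connectivity (smallest non-zero eigenvalue) = 1.382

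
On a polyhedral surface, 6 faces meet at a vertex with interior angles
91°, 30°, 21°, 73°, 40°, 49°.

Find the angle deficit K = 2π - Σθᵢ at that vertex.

Sum of angles = 304°. K = 360° - 304° = 56° = 14π/45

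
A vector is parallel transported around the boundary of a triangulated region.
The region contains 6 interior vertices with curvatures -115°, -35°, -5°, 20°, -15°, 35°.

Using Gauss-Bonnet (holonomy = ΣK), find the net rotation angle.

Holonomy = total enclosed curvature = (-115°) + (-35°) + (-5°) + 20° + (-15°) + 35° = -115°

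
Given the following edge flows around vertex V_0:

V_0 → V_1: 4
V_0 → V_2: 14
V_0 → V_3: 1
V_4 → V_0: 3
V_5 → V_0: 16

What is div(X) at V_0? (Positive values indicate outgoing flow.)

Divergence = sum of outgoing flows = 4 + 14 + 1 + (-3) + (-16) = 0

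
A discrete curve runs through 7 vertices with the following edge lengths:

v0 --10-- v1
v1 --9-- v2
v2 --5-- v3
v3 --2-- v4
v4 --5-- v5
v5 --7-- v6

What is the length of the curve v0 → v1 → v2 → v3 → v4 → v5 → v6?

Arc length = 10 + 9 + 5 + 2 + 5 + 7 = 38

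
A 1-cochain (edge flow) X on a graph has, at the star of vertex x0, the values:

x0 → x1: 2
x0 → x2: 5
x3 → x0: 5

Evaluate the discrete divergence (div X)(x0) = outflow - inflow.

Divergence = sum of outgoing flows = 2 + 5 + (-5) = 2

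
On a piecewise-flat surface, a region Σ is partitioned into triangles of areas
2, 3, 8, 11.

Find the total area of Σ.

2 + 3 + 8 + 11 = 24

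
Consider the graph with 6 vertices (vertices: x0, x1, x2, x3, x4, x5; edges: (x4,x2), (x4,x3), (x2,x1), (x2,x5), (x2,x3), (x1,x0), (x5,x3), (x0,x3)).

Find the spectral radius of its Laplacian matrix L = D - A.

Degrees: deg(x0) = 2, deg(x1) = 2, deg(x2) = 4, deg(x3) = 4, deg(x4) = 2, deg(x5) = 2.
L = D − A with rows/columns ordered (x0, x1, x2, x3, x4, x5):
  [ 2, -1,  0, -1,  0,  0]
  [-1,  2, -1,  0,  0,  0]
  [ 0, -1,  4, -1, -1, -1]
  [-1,  0, -1,  4, -1, -1]
  [ 0,  0, -1, -1,  2,  0]
  [ 0,  0, -1, -1,  0,  2]
Characteristic polynomial: det(λI − L) = λ(λ² − 6λ + 6)(λ − 2)(λ² − 8λ + 14).
Roots: λ = 0; (λ² − 6λ + 6) = 0 ⇒ λ = 3 ± √3 ≈ 1.2679, 4.7321; (λ − 2) = 0 ⇒ λ = 2; (λ² − 8λ + 14) = 0 ⇒ λ = 4 ± √2 ≈ 2.5858, 5.4142.
(Check: the roots sum (with multiplicity) to 16, matching trace L = Σdeg = 2·8 = 16.)
Laplacian eigenvalues: [0.0, 1.2679, 2.0, 2.5858, 4.7321, 5.4142]. Largest eigenvalue (spectral radius) = 5.4142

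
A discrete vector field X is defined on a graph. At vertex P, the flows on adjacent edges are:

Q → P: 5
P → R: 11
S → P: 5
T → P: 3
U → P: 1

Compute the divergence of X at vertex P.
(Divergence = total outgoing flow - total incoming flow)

Divergence = sum of outgoing flows = (-5) + 11 + (-5) + (-3) + (-1) = -3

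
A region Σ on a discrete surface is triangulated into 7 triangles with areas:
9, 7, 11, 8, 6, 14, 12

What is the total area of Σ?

9 + 7 + 11 + 8 + 6 + 14 + 12 = 67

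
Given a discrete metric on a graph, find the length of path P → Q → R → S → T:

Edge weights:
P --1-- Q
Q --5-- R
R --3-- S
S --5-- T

Arc length = 1 + 5 + 3 + 5 = 14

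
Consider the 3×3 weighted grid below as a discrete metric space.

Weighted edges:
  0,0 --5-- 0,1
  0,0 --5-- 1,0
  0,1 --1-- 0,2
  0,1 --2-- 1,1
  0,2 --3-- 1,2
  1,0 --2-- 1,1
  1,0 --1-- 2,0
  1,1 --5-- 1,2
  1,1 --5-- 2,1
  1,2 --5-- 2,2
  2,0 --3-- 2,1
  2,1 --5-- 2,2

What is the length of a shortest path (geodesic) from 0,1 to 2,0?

Shortest path: 0,1 → 1,1 → 1,0 → 2,0, total weight = 5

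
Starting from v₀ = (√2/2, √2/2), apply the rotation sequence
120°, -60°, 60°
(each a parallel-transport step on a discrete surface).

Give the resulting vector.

Total rotation: 120° + (-60°) + 60° = 120°. Final vector: (-0.9659, 0.2588)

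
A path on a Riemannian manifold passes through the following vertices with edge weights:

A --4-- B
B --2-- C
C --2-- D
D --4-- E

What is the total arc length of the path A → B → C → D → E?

Arc length = 4 + 2 + 2 + 4 = 12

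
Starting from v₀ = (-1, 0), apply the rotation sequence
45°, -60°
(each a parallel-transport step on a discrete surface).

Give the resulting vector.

Total rotation: 45° + (-60°) = -15°. Final vector: (-0.9659, 0.2588)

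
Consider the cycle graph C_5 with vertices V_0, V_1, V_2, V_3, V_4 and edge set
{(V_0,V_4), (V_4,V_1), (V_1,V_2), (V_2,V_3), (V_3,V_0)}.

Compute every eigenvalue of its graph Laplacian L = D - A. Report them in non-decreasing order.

The cycle graph C_n has Laplacian eigenvalues λ_k = 2 − 2cos(2πk/n), k = 0, 1, …, n−1. Here n = 5:
k=0: 2 − 2cos(0) = 0.0; k=1: 2 − 2cos(2π/5) = 1.382; k=2: 2 − 2cos(4π/5) = 3.618; k=3: 2 − 2cos(6π/5) = 3.618; k=4: 2 − 2cos(8π/5) = 1.382.
Laplacian eigenvalues (increasing order): [0.0, 1.382, 1.382, 3.618, 3.618]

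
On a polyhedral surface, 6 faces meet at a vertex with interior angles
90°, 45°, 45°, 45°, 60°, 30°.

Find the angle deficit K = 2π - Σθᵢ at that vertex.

Sum of angles = 315°. K = 360° - 315° = 45°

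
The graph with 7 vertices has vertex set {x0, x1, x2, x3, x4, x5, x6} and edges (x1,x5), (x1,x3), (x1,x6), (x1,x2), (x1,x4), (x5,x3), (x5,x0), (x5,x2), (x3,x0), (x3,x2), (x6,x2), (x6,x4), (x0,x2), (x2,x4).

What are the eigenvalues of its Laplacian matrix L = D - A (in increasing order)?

Degrees: deg(x0) = 3, deg(x1) = 5, deg(x2) = 6, deg(x3) = 4, deg(x4) = 3, deg(x5) = 4, deg(x6) = 3.
L = D − A with rows/columns ordered (x0, x1, x2, x3, x4, x5, x6):
  [ 3,  0, -1, -1,  0, -1,  0]
  [ 0,  5, -1, -1, -1, -1, -1]
  [-1, -1,  6, -1, -1, -1, -1]
  [-1, -1, -1,  4,  0, -1,  0]
  [ 0, -1, -1,  0,  3,  0, -1]
  [-1, -1, -1, -1,  0,  4,  0]
  [ 0, -1, -1,  0, -1,  0,  3]
Characteristic polynomial: det(λI − L) = λ(λ² − 8λ + 11)(λ − 4)²(λ − 5)(λ − 7).
Roots: λ = 0; (λ² − 8λ + 11) = 0 ⇒ λ = 4 ± √5 ≈ 1.7639, 6.2361; (λ − 4) = 0 ⇒ λ = 4 (multiplicity 2); (λ − 5) = 0 ⇒ λ = 5; (λ − 7) = 0 ⇒ λ = 7.
(Check: the roots sum (with multiplicity) to 28, matching trace L = Σdeg = 2·14 = 28.)
Laplacian eigenvalues (increasing order): [0.0, 1.7639, 4.0, 4.0, 5.0, 6.2361, 7.0]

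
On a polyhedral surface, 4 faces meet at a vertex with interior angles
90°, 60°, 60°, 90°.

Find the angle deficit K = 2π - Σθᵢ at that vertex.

Sum of angles = 300°. K = 360° - 300° = 60° = π/3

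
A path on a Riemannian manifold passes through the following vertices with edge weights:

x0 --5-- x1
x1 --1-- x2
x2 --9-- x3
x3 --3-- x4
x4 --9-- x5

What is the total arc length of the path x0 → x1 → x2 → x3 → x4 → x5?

Arc length = 5 + 1 + 9 + 3 + 9 = 27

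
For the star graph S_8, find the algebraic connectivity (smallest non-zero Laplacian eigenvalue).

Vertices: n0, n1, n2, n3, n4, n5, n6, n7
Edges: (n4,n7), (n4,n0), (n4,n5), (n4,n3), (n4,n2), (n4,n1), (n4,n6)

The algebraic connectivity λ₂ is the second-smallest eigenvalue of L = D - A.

The star S_8 is the complete bipartite graph K_{1,7} (one hub of degree 7, 7 leaves of degree 1). The Laplacian spectrum of K_{p,q} is 0, p (multiplicity q−1), q (multiplicity p−1), p+q. With p = 1, q = 7: 0 once, 1 with multiplicity 6, and 8 once. (Check: trace L = sum of degrees = 14 = 6·1 + 8.)
Laplacian eigenvalues: [0.0, 1.0, 1.0, 1.0, 1.0, 1.0, 1.0, 8.0]. Algebraic connectivity (smallest non-zero eigenvalue) = 1.0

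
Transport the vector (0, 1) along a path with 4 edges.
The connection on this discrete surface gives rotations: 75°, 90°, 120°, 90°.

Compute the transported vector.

Total rotation: 75° + 90° + 120° + 90° = 375° ≡ 15° (mod 360°). Final vector: (-0.2588, 0.9659)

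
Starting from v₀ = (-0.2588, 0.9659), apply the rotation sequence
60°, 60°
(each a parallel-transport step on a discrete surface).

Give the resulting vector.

Total rotation: 60° + 60° = 120°. Final vector: (-0.7071, -0.7071)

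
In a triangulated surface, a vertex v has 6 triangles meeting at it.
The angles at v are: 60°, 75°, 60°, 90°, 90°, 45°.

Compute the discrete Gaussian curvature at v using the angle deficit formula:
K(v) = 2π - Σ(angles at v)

Sum of angles = 420°. K = 360° - 420° = -60° = -π/3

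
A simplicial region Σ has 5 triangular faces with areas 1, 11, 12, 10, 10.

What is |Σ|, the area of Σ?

1 + 11 + 12 + 10 + 10 = 44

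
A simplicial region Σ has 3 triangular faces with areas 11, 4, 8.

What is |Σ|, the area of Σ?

11 + 4 + 8 = 23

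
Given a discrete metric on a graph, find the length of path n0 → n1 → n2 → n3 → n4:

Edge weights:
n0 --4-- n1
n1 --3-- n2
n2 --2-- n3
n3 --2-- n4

Arc length = 4 + 3 + 2 + 2 = 11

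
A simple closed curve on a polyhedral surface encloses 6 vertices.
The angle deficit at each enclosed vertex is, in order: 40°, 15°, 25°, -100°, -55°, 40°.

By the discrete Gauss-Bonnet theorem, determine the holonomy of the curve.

Holonomy = total enclosed curvature = 40° + 15° + 25° + (-100°) + (-55°) + 40° = -35°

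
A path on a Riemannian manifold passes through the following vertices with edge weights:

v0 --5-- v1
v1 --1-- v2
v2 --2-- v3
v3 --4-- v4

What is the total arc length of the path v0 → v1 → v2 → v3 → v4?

Arc length = 5 + 1 + 2 + 4 = 12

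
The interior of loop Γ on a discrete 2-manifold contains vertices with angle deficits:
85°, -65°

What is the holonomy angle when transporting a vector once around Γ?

Holonomy = total enclosed curvature = 85° + (-65°) = 20°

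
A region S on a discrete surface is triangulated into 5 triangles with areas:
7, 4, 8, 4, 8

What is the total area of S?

7 + 4 + 8 + 4 + 8 = 31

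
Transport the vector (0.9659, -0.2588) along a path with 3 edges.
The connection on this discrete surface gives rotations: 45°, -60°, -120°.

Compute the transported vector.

Total rotation: 45° + (-60°) + (-120°) = -135°. Final vector: (-0.8660, -0.5000)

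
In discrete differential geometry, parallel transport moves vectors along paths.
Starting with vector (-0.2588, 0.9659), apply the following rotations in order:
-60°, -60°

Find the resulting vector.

Total rotation: (-60°) + (-60°) = -120°. Final vector: (0.9659, -0.2588)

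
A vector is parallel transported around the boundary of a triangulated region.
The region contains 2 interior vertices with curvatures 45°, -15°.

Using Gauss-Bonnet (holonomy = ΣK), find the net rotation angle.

Holonomy = total enclosed curvature = 45° + (-15°) = 30°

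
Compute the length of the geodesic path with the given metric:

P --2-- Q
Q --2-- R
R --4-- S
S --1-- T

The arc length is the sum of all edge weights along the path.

Arc length = 2 + 2 + 4 + 1 = 9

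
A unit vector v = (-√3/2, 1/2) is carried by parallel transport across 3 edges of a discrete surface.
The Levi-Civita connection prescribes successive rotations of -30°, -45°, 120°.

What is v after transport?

Total rotation: (-30°) + (-45°) + 120° = 45°. Final vector: (-0.9659, -0.2588)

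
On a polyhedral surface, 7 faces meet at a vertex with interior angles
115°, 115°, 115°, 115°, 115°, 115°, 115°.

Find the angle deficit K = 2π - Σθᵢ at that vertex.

Sum of angles = 805°. K = 360° - 805° = -445°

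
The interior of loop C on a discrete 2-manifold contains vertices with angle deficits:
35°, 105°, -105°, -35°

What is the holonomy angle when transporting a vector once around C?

Holonomy = total enclosed curvature = 35° + 105° + (-105°) + (-35°) = 0°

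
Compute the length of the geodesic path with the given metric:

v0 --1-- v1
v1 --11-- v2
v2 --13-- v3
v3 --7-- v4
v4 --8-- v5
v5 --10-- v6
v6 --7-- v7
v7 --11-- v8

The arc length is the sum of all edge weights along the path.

Arc length = 1 + 11 + 13 + 7 + 8 + 10 + 7 + 11 = 68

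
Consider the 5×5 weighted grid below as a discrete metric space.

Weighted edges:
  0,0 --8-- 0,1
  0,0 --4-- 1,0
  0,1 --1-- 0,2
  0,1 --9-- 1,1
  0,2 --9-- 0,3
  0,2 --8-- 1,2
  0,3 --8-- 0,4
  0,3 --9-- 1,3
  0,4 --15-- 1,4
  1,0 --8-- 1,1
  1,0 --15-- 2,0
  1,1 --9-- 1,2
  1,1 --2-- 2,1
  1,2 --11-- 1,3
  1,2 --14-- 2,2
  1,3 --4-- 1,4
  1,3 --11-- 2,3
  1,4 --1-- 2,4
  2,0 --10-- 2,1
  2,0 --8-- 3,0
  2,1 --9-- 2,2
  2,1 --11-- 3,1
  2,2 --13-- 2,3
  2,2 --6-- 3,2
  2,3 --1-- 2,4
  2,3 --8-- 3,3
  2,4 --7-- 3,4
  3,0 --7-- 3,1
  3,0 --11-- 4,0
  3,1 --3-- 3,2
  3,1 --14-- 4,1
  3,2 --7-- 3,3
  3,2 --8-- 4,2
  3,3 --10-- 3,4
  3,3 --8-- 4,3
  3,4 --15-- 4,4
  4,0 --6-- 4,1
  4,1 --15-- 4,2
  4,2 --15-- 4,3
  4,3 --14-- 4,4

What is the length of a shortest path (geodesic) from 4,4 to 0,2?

Shortest path: 4,4 → 3,4 → 2,4 → 1,4 → 1,3 → 0,3 → 0,2, total weight = 45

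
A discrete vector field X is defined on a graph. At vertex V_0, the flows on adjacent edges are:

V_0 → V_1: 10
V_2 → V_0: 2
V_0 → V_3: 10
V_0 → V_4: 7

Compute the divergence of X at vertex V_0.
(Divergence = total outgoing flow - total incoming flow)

Divergence = sum of outgoing flows = 10 + (-2) + 10 + 7 = 25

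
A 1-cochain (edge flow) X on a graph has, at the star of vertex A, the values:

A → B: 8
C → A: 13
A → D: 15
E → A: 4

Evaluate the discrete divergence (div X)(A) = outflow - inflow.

Divergence = sum of outgoing flows = 8 + (-13) + 15 + (-4) = 6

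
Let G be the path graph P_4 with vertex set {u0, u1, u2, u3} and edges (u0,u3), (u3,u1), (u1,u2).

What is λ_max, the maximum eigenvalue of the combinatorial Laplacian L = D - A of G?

The path graph P_n has Laplacian eigenvalues λ_k = 2 − 2cos(kπ/n), k = 0, 1, …, n−1. Here n = 4:
k=0: 2 − 2cos(0) = 0.0; k=1: 2 − 2cos(π/4) = 0.5858; k=2: 2 − 2cos(π/2) = 2.0; k=3: 2 − 2cos(3π/4) = 3.4142.
Laplacian eigenvalues: [0.0, 0.5858, 2.0, 3.4142]. Largest eigenvalue (spectral radius) = 3.4142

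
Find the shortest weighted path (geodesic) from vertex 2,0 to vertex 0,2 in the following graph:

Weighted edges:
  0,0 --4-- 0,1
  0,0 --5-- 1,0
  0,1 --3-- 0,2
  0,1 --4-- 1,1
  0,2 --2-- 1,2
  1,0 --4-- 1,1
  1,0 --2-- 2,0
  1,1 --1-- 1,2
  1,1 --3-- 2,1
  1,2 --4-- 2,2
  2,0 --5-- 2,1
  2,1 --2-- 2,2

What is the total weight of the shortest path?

Shortest path: 2,0 → 1,0 → 1,1 → 1,2 → 0,2, total weight = 9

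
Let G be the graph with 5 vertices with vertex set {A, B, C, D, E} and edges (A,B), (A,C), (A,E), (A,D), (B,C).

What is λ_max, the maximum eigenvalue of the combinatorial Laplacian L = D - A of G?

Degrees: deg(A) = 4, deg(B) = 2, deg(C) = 2, deg(D) = 1, deg(E) = 1.
L = D − A with rows/columns ordered (A, B, C, D, E):
  [ 4, -1, -1, -1, -1]
  [-1,  2, -1,  0,  0]
  [-1, -1,  2,  0,  0]
  [-1,  0,  0,  1,  0]
  [-1,  0,  0,  0,  1]
Characteristic polynomial: det(λI − L) = λ(λ − 1)²(λ − 3)(λ − 5).
Roots: λ = 0; (λ − 1) = 0 ⇒ λ = 1 (multiplicity 2); (λ − 3) = 0 ⇒ λ = 3; (λ − 5) = 0 ⇒ λ = 5.
(Check: the roots sum (with multiplicity) to 10, matching trace L = Σdeg = 2·5 = 10.)
Laplacian eigenvalues: [0.0, 1.0, 1.0, 3.0, 5.0]. Largest eigenvalue (spectral radius) = 5.0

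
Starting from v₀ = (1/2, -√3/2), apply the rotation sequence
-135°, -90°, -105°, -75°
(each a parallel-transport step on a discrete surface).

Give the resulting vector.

Total rotation: (-135°) + (-90°) + (-105°) + (-75°) = -405° ≡ -45° (mod 360°). Final vector: (-0.2588, -0.9659)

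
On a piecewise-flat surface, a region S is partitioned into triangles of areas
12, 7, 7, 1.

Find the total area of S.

12 + 7 + 7 + 1 = 27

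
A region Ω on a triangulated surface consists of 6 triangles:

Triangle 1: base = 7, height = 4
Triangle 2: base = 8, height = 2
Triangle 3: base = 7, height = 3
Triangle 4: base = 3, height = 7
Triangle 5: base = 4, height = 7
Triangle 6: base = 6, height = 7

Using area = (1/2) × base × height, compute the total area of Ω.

(1/2)×7×4 + (1/2)×8×2 + (1/2)×7×3 + (1/2)×3×7 + (1/2)×4×7 + (1/2)×6×7 = 78.0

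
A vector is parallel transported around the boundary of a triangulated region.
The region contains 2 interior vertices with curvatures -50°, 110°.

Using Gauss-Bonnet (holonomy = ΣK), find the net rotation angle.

Holonomy = total enclosed curvature = (-50°) + 110° = 60°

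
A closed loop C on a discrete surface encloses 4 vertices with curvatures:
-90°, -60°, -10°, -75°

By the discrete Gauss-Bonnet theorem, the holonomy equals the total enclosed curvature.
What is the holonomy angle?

Holonomy = total enclosed curvature = (-90°) + (-60°) + (-10°) + (-75°) = -235°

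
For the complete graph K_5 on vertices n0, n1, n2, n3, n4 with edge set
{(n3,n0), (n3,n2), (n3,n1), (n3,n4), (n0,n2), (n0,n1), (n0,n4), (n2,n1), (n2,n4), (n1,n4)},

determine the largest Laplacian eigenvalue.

For the complete graph K_n, L = nI − J (J = all-ones matrix). J has eigenvalues n (once, eigenvector 𝟙) and 0 (multiplicity n−1), so L has eigenvalues 0 (once) and n (multiplicity n−1). Here n = 5: eigenvalue 0 once and 5 with multiplicity 4.
Laplacian eigenvalues: [0.0, 5.0, 5.0, 5.0, 5.0]. Largest eigenvalue (spectral radius) = 5.0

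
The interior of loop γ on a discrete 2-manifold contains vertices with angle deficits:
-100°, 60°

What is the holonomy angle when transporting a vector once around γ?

Holonomy = total enclosed curvature = (-100°) + 60° = -40°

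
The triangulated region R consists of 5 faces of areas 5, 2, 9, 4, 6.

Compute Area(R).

5 + 2 + 9 + 4 + 6 = 26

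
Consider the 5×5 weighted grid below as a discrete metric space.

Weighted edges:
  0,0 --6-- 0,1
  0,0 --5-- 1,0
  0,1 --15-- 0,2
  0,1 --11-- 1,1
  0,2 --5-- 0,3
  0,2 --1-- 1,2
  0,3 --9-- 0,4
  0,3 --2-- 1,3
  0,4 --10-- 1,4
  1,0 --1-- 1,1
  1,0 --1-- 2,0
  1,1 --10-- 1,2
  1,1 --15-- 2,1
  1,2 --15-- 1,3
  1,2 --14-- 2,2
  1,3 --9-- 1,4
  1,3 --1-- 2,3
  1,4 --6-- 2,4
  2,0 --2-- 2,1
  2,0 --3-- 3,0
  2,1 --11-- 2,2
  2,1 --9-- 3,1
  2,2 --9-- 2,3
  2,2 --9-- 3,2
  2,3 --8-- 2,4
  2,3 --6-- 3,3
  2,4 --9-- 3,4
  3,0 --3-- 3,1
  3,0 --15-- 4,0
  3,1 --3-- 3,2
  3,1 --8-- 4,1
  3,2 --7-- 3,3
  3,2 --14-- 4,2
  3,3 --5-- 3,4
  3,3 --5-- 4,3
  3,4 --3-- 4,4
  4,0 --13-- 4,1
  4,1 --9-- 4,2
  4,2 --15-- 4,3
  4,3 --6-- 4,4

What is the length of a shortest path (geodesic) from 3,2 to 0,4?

Shortest path: 3,2 → 3,3 → 2,3 → 1,3 → 0,3 → 0,4, total weight = 25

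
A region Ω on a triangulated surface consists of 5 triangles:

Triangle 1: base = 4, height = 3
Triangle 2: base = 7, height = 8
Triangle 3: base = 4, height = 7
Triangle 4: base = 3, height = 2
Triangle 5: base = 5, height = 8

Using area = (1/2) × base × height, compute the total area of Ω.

(1/2)×4×3 + (1/2)×7×8 + (1/2)×4×7 + (1/2)×3×2 + (1/2)×5×8 = 71.0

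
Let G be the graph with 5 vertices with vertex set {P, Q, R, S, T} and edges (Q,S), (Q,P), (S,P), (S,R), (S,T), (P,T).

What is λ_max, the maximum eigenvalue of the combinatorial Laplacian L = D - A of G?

Degrees: deg(P) = 3, deg(Q) = 2, deg(R) = 1, deg(S) = 4, deg(T) = 2.
L = D − A with rows/columns ordered (P, Q, R, S, T):
  [ 3, -1,  0, -1, -1]
  [-1,  2,  0, -1,  0]
  [ 0,  0,  1, -1,  0]
  [-1, -1, -1,  4, -1]
  [-1,  0,  0, -1,  2]
Characteristic polynomial: det(λI − L) = λ(λ − 1)(λ − 2)(λ − 4)(λ − 5).
Roots: λ = 0; (λ − 1) = 0 ⇒ λ = 1; (λ − 2) = 0 ⇒ λ = 2; (λ − 4) = 0 ⇒ λ = 4; (λ − 5) = 0 ⇒ λ = 5.
(Check: the roots sum (with multiplicity) to 12, matching trace L = Σdeg = 2·6 = 12.)
Laplacian eigenvalues: [0.0, 1.0, 2.0, 4.0, 5.0]. Largest eigenvalue (spectral radius) = 5.0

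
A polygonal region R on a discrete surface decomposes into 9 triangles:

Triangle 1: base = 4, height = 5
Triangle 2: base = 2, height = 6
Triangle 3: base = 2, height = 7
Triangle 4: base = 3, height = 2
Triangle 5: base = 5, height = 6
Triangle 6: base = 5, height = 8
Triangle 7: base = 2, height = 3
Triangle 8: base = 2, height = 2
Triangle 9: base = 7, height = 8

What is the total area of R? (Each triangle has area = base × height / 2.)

(1/2)×4×5 + (1/2)×2×6 + (1/2)×2×7 + (1/2)×3×2 + (1/2)×5×6 + (1/2)×5×8 + (1/2)×2×3 + (1/2)×2×2 + (1/2)×7×8 = 94.0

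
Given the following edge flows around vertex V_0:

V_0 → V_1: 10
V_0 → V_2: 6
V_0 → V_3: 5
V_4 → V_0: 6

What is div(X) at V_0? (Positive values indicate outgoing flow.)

Divergence = sum of outgoing flows = 10 + 6 + 5 + (-6) = 15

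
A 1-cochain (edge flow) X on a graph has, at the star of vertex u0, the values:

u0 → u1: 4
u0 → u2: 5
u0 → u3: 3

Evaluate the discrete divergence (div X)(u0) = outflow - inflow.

Divergence = sum of outgoing flows = 4 + 5 + 3 = 12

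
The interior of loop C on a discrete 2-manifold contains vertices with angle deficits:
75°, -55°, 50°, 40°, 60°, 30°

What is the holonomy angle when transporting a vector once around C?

Holonomy = total enclosed curvature = 75° + (-55°) + 50° + 40° + 60° + 30° = 200°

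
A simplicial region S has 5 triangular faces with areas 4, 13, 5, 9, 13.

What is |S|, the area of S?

4 + 13 + 5 + 9 + 13 = 44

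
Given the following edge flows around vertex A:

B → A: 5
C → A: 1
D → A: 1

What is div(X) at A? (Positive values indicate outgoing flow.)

Divergence = sum of outgoing flows = (-5) + (-1) + (-1) = -7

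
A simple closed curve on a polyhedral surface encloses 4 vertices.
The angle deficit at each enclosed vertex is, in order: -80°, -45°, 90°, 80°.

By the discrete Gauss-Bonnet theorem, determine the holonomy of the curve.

Holonomy = total enclosed curvature = (-80°) + (-45°) + 90° + 80° = 45°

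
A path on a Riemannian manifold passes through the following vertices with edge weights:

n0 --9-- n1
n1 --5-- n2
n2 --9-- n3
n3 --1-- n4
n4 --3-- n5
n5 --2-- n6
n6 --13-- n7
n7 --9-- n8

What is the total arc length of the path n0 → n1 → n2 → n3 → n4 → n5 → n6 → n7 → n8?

Arc length = 9 + 5 + 9 + 1 + 3 + 2 + 13 + 9 = 51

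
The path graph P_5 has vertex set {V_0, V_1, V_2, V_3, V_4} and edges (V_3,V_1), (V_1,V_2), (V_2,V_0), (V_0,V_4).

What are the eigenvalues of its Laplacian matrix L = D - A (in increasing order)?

The path graph P_n has Laplacian eigenvalues λ_k = 2 − 2cos(kπ/n), k = 0, 1, …, n−1. Here n = 5:
k=0: 2 − 2cos(0) = 0.0; k=1: 2 − 2cos(π/5) = 0.382; k=2: 2 − 2cos(2π/5) = 1.382; k=3: 2 − 2cos(3π/5) = 2.618; k=4: 2 − 2cos(4π/5) = 3.618.
Laplacian eigenvalues (increasing order): [0.0, 0.382, 1.382, 2.618, 3.618]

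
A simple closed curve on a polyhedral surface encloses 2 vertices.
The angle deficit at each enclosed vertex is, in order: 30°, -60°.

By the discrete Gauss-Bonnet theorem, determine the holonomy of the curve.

Holonomy = total enclosed curvature = 30° + (-60°) = -30°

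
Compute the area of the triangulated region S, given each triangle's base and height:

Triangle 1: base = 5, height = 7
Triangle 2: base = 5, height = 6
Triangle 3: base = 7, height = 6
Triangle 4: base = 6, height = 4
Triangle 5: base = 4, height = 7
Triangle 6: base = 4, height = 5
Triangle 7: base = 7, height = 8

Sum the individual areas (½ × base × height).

(1/2)×5×7 + (1/2)×5×6 + (1/2)×7×6 + (1/2)×6×4 + (1/2)×4×7 + (1/2)×4×5 + (1/2)×7×8 = 117.5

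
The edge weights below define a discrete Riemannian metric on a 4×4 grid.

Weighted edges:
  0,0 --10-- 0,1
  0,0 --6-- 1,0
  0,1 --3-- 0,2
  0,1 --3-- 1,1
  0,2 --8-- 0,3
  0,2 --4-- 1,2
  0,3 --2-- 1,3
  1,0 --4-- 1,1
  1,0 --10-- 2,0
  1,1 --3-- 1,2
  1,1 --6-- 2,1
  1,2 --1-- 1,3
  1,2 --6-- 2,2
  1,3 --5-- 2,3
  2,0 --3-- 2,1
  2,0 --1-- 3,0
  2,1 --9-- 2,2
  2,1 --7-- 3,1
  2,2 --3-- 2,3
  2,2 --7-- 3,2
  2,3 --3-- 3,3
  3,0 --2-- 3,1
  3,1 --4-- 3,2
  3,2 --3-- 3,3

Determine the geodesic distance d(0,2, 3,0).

Shortest path: 0,2 → 0,1 → 1,1 → 2,1 → 2,0 → 3,0, total weight = 16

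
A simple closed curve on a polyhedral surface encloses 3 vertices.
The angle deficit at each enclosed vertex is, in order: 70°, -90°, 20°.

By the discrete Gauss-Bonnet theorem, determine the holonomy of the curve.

Holonomy = total enclosed curvature = 70° + (-90°) + 20° = 0°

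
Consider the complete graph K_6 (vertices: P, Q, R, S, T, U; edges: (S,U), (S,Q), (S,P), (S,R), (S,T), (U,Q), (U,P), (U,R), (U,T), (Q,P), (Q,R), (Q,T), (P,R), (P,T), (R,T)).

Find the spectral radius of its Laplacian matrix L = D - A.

For the complete graph K_n, L = nI − J (J = all-ones matrix). J has eigenvalues n (once, eigenvector 𝟙) and 0 (multiplicity n−1), so L has eigenvalues 0 (once) and n (multiplicity n−1). Here n = 6: eigenvalue 0 once and 6 with multiplicity 5.
Laplacian eigenvalues: [0.0, 6.0, 6.0, 6.0, 6.0, 6.0]. Largest eigenvalue (spectral radius) = 6.0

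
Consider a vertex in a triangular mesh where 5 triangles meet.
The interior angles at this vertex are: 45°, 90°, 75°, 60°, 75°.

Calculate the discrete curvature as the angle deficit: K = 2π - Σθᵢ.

Sum of angles = 345°. K = 360° - 345° = 15° = π/12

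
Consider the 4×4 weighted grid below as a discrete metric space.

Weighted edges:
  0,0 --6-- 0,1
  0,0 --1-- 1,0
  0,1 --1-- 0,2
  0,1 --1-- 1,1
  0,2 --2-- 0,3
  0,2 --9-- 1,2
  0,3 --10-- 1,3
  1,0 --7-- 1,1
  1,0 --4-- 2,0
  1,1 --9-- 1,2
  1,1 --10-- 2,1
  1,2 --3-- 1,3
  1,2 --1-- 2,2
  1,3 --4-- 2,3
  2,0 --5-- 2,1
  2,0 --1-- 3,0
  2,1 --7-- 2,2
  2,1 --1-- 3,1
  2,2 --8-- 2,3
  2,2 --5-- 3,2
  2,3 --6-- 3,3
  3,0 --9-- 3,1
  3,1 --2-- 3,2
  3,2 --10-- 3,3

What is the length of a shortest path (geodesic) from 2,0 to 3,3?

Shortest path: 2,0 → 2,1 → 3,1 → 3,2 → 3,3, total weight = 18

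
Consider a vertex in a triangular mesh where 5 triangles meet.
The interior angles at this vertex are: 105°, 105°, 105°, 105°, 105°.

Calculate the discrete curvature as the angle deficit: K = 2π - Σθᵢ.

Sum of angles = 525°. K = 360° - 525° = -165° = -11π/12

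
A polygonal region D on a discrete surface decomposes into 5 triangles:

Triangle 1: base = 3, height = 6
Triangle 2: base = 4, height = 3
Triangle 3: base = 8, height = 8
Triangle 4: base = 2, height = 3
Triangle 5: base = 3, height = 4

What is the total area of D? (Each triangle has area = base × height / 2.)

(1/2)×3×6 + (1/2)×4×3 + (1/2)×8×8 + (1/2)×2×3 + (1/2)×3×4 = 56.0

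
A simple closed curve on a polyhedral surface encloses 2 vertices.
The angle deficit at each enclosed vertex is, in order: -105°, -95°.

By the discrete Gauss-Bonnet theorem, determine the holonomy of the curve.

Holonomy = total enclosed curvature = (-105°) + (-95°) = -200°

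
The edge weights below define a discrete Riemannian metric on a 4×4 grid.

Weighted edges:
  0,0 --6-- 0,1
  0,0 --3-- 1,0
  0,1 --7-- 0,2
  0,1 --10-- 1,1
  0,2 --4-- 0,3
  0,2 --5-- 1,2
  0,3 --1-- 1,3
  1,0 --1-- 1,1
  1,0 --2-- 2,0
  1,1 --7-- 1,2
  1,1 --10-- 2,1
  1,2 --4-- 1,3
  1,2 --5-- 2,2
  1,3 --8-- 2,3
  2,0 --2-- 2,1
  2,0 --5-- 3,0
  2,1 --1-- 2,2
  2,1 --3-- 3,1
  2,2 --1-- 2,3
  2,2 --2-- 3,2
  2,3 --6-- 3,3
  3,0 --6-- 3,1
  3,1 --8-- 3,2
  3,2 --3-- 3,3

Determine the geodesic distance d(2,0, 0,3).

Shortest path: 2,0 → 2,1 → 2,2 → 2,3 → 1,3 → 0,3, total weight = 13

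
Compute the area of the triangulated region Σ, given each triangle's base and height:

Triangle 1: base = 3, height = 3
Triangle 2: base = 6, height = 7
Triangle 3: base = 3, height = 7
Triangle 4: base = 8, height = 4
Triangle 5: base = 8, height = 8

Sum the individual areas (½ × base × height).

(1/2)×3×3 + (1/2)×6×7 + (1/2)×3×7 + (1/2)×8×4 + (1/2)×8×8 = 84.0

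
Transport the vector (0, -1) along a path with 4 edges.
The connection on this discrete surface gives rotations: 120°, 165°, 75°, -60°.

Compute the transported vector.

Total rotation: 120° + 165° + 75° + (-60°) = 300° ≡ -60° (mod 360°). Final vector: (-0.8660, -0.5000)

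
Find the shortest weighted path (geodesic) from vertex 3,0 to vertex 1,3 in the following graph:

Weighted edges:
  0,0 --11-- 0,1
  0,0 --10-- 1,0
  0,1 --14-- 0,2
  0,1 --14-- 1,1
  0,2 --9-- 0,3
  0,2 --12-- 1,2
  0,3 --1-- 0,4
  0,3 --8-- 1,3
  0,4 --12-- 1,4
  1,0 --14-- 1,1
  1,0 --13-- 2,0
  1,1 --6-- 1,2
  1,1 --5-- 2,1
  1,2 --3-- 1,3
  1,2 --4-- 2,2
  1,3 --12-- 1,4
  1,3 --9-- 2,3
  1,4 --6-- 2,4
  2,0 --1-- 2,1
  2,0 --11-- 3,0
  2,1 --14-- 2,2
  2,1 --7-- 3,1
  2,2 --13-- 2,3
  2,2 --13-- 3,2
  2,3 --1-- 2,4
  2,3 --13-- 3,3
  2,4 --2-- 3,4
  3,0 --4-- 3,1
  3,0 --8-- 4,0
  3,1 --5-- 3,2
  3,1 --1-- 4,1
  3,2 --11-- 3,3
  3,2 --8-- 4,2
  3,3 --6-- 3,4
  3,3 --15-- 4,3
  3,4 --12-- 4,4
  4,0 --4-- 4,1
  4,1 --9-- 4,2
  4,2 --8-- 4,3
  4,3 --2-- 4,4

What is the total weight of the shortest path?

Shortest path: 3,0 → 3,1 → 2,1 → 1,1 → 1,2 → 1,3, total weight = 25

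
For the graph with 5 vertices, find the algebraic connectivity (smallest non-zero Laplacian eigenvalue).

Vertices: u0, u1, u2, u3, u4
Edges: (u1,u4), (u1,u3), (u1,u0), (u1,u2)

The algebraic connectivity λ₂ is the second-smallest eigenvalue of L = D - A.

Degrees: deg(u0) = 1, deg(u1) = 4, deg(u2) = 1, deg(u3) = 1, deg(u4) = 1.
L = D − A with rows/columns ordered (u0, u1, u2, u3, u4):
  [ 1, -1,  0,  0,  0]
  [-1,  4, -1, -1, -1]
  [ 0, -1,  1,  0,  0]
  [ 0, -1,  0,  1,  0]
  [ 0, -1,  0,  0,  1]
Characteristic polynomial: det(λI − L) = λ(λ − 1)³(λ − 5).
Roots: λ = 0; (λ − 1) = 0 ⇒ λ = 1 (multiplicity 3); (λ − 5) = 0 ⇒ λ = 5.
(Check: the roots sum (with multiplicity) to 8, matching trace L = Σdeg = 2·4 = 8.)
Laplacian eigenvalues: [0.0, 1.0, 1.0, 1.0, 5.0]. Algebraic connectivity (smallest non-zero eigenvalue) = 1.0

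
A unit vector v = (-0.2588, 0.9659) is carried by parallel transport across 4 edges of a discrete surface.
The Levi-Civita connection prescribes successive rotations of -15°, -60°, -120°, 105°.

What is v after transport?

Total rotation: (-15°) + (-60°) + (-120°) + 105° = -90°. Final vector: (0.9659, 0.2588)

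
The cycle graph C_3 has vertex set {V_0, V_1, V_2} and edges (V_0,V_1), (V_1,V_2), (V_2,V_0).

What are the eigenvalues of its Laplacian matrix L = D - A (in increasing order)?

The cycle graph C_n has Laplacian eigenvalues λ_k = 2 − 2cos(2πk/n), k = 0, 1, …, n−1. Here n = 3:
k=0: 2 − 2cos(0) = 0.0; k=1: 2 − 2cos(2π/3) = 3.0; k=2: 2 − 2cos(4π/3) = 3.0.
Laplacian eigenvalues (increasing order): [0.0, 3.0, 3.0]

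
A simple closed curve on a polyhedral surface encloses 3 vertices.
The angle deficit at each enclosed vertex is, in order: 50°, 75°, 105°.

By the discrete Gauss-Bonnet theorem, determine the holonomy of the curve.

Holonomy = total enclosed curvature = 50° + 75° + 105° = 230°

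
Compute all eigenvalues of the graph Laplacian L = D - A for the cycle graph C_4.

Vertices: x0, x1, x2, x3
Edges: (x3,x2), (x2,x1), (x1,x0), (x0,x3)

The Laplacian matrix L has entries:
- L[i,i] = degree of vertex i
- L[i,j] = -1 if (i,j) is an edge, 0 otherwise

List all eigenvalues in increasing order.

The cycle graph C_n has Laplacian eigenvalues λ_k = 2 − 2cos(2πk/n), k = 0, 1, …, n−1. Here n = 4:
k=0: 2 − 2cos(0) = 0.0; k=1: 2 − 2cos(π/2) = 2.0; k=2: 2 − 2cos(π) = 4.0; k=3: 2 − 2cos(3π/2) = 2.0.
Laplacian eigenvalues (increasing order): [0.0, 2.0, 2.0, 4.0]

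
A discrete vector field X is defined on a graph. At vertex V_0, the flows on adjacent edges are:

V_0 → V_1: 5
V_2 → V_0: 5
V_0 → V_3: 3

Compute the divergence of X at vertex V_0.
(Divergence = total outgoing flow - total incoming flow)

Divergence = sum of outgoing flows = 5 + (-5) + 3 = 3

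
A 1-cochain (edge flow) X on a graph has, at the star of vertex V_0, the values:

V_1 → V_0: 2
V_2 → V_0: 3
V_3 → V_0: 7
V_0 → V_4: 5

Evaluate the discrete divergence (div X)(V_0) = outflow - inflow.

Divergence = sum of outgoing flows = (-2) + (-3) + (-7) + 5 = -7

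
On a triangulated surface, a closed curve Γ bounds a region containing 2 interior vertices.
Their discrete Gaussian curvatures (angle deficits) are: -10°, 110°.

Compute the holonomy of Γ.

Holonomy = total enclosed curvature = (-10°) + 110° = 100°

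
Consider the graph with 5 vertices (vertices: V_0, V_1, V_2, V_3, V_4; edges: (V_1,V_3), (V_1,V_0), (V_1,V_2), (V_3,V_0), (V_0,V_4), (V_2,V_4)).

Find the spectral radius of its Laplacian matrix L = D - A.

Degrees: deg(V_0) = 3, deg(V_1) = 3, deg(V_2) = 2, deg(V_3) = 2, deg(V_4) = 2.
L = D − A with rows/columns ordered (V_0, V_1, V_2, V_3, V_4):
  [ 3, -1,  0, -1, -1]
  [-1,  3, -1, -1,  0]
  [ 0, -1,  2,  0, -1]
  [-1, -1,  0,  2,  0]
  [-1,  0, -1,  0,  2]
Characteristic polynomial: det(λI − L) = λ(λ² − 5λ + 5)(λ² − 7λ + 11).
Roots: λ = 0; (λ² − 5λ + 5) = 0 ⇒ λ = (5 ± √5)/2 ≈ 1.382, 3.618; (λ² − 7λ + 11) = 0 ⇒ λ = (7 ± √5)/2 ≈ 2.382, 4.618.
(Check: the roots sum (with multiplicity) to 12, matching trace L = Σdeg = 2·6 = 12.)
Laplacian eigenvalues: [0.0, 1.382, 2.382, 3.618, 4.618]. Largest eigenvalue (spectral radius) = 4.618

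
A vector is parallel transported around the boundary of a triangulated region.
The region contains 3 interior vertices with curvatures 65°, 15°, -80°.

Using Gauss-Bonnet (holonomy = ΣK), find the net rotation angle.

Holonomy = total enclosed curvature = 65° + 15° + (-80°) = 0°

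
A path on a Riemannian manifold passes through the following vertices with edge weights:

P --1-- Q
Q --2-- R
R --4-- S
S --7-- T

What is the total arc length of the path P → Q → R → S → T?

Arc length = 1 + 2 + 4 + 7 = 14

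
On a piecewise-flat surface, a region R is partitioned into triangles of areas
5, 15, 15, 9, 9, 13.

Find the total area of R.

5 + 15 + 15 + 9 + 9 + 13 = 66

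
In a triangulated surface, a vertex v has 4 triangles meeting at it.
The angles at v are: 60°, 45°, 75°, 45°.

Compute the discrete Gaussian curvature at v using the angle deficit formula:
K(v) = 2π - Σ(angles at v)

Sum of angles = 225°. K = 360° - 225° = 135°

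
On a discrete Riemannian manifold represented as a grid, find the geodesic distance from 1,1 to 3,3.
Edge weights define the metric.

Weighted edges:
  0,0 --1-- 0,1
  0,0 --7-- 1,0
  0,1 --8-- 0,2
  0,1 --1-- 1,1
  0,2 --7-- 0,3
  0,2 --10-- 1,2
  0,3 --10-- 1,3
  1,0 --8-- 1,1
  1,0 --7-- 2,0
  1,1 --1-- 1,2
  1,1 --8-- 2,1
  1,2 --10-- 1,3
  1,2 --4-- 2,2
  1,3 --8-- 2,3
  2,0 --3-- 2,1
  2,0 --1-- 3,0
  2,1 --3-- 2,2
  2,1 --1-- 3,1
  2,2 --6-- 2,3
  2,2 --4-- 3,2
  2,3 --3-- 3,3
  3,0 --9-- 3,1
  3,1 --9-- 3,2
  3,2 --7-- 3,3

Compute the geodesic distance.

Shortest path: 1,1 → 1,2 → 2,2 → 2,3 → 3,3, total weight = 14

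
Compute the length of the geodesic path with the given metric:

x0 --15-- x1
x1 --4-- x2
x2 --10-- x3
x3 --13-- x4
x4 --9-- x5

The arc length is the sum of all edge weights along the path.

Arc length = 15 + 4 + 10 + 13 + 9 = 51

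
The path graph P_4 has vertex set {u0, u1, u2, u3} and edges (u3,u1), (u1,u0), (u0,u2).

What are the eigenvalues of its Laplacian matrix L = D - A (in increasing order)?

The path graph P_n has Laplacian eigenvalues λ_k = 2 − 2cos(kπ/n), k = 0, 1, …, n−1. Here n = 4:
k=0: 2 − 2cos(0) = 0.0; k=1: 2 − 2cos(π/4) = 0.5858; k=2: 2 − 2cos(π/2) = 2.0; k=3: 2 − 2cos(3π/4) = 3.4142.
Laplacian eigenvalues (increasing order): [0.0, 0.5858, 2.0, 3.4142]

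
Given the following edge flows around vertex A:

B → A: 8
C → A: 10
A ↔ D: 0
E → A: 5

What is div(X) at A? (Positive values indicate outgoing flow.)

Divergence = sum of outgoing flows = (-8) + (-10) + 0 + (-5) = -23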